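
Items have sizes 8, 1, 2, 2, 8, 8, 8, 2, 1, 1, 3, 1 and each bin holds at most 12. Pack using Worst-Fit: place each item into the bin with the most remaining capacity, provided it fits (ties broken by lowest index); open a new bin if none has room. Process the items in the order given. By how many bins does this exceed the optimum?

1

Worst-Fit: [8,1,2] [2,8] [8,2] [8,1,1] [3,1] → 5 bins.
Total size 45; any packing needs at least ⌈45/12⌉ = 4 bins.
An optimal packing achieves that bound: [8,3,1] [8,2,2] [8,2,1,1] [8,1] → 4 bins.
Excess: 5 − 4 = 1.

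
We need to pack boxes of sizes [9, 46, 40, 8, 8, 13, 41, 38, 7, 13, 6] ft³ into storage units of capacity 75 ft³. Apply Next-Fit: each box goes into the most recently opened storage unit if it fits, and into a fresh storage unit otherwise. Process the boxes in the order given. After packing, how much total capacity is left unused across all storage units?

71

storage unit 1: place 9 ft³, 66 ft³ left
storage unit 1: place 46 ft³, 20 ft³ left
storage unit 2: place 40 ft³, 35 ft³ left
storage unit 2: place 8 ft³, 27 ft³ left
storage unit 2: place 8 ft³, 19 ft³ left
storage unit 2: place 13 ft³, 6 ft³ left
storage unit 3: place 41 ft³, 34 ft³ left
storage unit 4: place 38 ft³, 37 ft³ left
storage unit 4: place 7 ft³, 30 ft³ left
storage unit 4: place 13 ft³, 17 ft³ left
storage unit 4: place 6 ft³, 11 ft³ left
4 storage units × 75 ft³ = 300 ft³; used 229 ft³; unused 71 ft³.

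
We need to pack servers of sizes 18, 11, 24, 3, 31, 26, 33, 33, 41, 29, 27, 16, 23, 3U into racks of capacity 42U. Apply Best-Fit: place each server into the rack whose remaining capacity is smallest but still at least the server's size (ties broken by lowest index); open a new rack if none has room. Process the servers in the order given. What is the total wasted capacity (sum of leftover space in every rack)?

102

Put 18U in rack 1; 24U remain.
Put 11U in rack 1; 13U remain.
Put 24U in rack 2; 18U remain.
Put 3U in rack 1; 10U remain.
Put 31U in rack 3; 11U remain.
Put 26U in rack 4; 16U remain.
Put 33U in rack 5; 9U remain.
Put 33U in rack 6; 9U remain.
Put 41U in rack 7; 1U remain.
Put 29U in rack 8; 13U remain.
Put 27U in rack 9; 15U remain.
Put 16U in rack 4; 0U remain.
Put 23U in rack 10; 19U remain.
Put 3U in rack 5; 6U remain.
10 racks × 42U = 420U; used 318U; unused 102U.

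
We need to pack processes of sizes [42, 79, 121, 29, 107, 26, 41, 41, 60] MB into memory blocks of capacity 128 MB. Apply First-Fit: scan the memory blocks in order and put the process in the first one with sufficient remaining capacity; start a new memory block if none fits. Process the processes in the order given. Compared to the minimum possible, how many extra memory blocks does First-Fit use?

First-Fit: [42,79] [121] [29,26,41] [107] [41,60] → 5 memory blocks.
Total size 546 MB; any packing needs at least ⌈546/128⌉ = 5 memory blocks.
So 5 is already optimal.

0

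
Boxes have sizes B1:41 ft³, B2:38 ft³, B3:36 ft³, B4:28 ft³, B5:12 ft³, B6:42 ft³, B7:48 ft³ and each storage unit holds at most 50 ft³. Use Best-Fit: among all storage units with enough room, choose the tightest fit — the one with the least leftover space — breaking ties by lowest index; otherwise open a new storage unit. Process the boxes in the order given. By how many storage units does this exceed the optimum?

Best-Fit: [41] [38,12] [36] [28] [42] [48] → 6 storage units.
6 boxes exceed 25 ft³ (half the capacity), and no two of those can share a storage unit, so at least 6 storage units are needed.
So 6 is already optimal.

0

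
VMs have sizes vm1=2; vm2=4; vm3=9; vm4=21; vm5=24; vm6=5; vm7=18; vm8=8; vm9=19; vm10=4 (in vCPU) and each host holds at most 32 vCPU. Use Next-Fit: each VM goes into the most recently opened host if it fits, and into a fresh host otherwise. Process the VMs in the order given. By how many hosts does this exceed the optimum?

1

Next-Fit: [2,4,9] [21] [24,5] [18,8] [19,4] → 5 hosts.
Total size 114 vCPU; any packing needs at least ⌈114/32⌉ = 4 hosts.
An optimal packing achieves that bound: [24,8] [21,9,2] [19,5,4,4] [18] → 4 hosts.
Excess: 5 − 4 = 1.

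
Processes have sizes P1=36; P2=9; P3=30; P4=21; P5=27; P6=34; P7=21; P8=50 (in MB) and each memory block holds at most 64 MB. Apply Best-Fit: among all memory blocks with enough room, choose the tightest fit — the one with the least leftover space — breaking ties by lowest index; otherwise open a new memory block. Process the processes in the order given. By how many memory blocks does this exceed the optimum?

1

Best-Fit: [36,9] [30,21] [27,34] [21] [50] → 5 memory blocks.
Total size 228 MB; any packing needs at least ⌈228/64⌉ = 4 memory blocks.
An optimal packing achieves that bound: [50,9] [36,27] [34,30] [21,21] → 4 memory blocks.
Excess: 5 − 4 = 1.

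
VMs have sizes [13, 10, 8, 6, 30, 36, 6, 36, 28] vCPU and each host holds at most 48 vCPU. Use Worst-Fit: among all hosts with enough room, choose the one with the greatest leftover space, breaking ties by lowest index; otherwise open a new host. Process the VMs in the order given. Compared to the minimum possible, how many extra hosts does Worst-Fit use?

1

Worst-Fit: [13,10,8,6] [30,6] [36] [36] [28] → 5 hosts.
Total size 173 vCPU; any packing needs at least ⌈173/48⌉ = 4 hosts.
An optimal packing achieves that bound: [36,10] [36,8] [30,13] [28,6,6] → 4 hosts.
Excess: 5 − 4 = 1.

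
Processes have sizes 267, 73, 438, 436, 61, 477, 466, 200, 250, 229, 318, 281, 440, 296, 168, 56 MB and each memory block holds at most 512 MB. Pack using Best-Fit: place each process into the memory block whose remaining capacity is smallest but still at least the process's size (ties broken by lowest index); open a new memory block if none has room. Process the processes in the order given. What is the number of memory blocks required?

267 MB → memory block 1 (remaining 245 MB)
73 MB → memory block 1 (remaining 172 MB)
438 MB → memory block 2 (remaining 74 MB)
436 MB → memory block 3 (remaining 76 MB)
61 MB → memory block 2 (remaining 13 MB)
477 MB → memory block 4 (remaining 35 MB)
466 MB → memory block 5 (remaining 46 MB)
200 MB → memory block 6 (remaining 312 MB)
250 MB → memory block 6 (remaining 62 MB)
229 MB → memory block 7 (remaining 283 MB)
318 MB → memory block 8 (remaining 194 MB)
281 MB → memory block 7 (remaining 2 MB)
440 MB → memory block 9 (remaining 72 MB)
296 MB → memory block 10 (remaining 216 MB)
168 MB → memory block 1 (remaining 4 MB)
56 MB → memory block 6 (remaining 6 MB)

10 memory blocks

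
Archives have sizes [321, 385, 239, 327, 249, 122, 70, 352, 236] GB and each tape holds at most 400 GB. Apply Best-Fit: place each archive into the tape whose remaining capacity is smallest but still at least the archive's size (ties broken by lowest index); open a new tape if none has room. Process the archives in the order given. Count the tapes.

7 tapes

tape 1: place 321 GB, 79 GB left
tape 2: place 385 GB, 15 GB left
tape 3: place 239 GB, 161 GB left
tape 4: place 327 GB, 73 GB left
tape 5: place 249 GB, 151 GB left
tape 5: place 122 GB, 29 GB left
tape 4: place 70 GB, 3 GB left
tape 6: place 352 GB, 48 GB left
tape 7: place 236 GB, 164 GB left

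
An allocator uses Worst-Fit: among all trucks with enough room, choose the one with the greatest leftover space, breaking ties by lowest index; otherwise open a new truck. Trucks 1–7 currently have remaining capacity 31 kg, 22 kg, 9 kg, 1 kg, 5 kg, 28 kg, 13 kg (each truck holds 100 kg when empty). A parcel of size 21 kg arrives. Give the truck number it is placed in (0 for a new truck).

Trucks with room: truck 1 (31 kg), truck 2 (22 kg), truck 6 (28 kg).
Most room is truck 1 with 31 kg free.

1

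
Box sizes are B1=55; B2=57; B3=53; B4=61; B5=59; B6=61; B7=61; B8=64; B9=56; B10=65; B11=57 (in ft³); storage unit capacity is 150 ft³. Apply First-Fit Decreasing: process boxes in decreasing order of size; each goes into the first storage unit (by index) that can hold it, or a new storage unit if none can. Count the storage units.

Sorted descending: 65, 64, 61, 61, 61, 59, 57, 57, 56, 55, 53.
Put 65 ft³ in storage unit 1; 85 ft³ remain.
Put 64 ft³ in storage unit 1; 21 ft³ remain.
Put 61 ft³ in storage unit 2; 89 ft³ remain.
Put 61 ft³ in storage unit 2; 28 ft³ remain.
Put 61 ft³ in storage unit 3; 89 ft³ remain.
Put 59 ft³ in storage unit 3; 30 ft³ remain.
Put 57 ft³ in storage unit 4; 93 ft³ remain.
Put 57 ft³ in storage unit 4; 36 ft³ remain.
Put 56 ft³ in storage unit 5; 94 ft³ remain.
Put 55 ft³ in storage unit 5; 39 ft³ remain.
Put 53 ft³ in storage unit 6; 97 ft³ remain.

6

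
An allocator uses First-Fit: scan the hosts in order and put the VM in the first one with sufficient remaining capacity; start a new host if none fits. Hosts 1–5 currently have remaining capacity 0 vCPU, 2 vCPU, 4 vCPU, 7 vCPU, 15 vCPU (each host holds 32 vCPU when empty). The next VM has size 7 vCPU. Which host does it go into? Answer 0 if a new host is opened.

4

Hosts with room: host 4 (7 vCPU), host 5 (15 vCPU).
The first with room is host 4.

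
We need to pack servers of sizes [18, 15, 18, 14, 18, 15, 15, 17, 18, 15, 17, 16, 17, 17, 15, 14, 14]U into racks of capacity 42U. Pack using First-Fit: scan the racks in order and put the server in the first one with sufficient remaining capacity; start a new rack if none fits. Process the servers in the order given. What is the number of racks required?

rack 1: place 18U, 24U left
rack 1: place 15U, 9U left
rack 2: place 18U, 24U left
rack 2: place 14U, 10U left
rack 3: place 18U, 24U left
rack 3: place 15U, 9U left
rack 4: place 15U, 27U left
rack 4: place 17U, 10U left
rack 5: place 18U, 24U left
rack 5: place 15U, 9U left
rack 6: place 17U, 25U left
rack 6: place 16U, 9U left
rack 7: place 17U, 25U left
rack 7: place 17U, 8U left
rack 8: place 15U, 27U left
rack 8: place 14U, 13U left
rack 9: place 14U, 28U left
Final racks: [18,15] [18,14] [18,15] [15,17] [18,15] [17,16] [17,17] [15,14] [14].

9 racks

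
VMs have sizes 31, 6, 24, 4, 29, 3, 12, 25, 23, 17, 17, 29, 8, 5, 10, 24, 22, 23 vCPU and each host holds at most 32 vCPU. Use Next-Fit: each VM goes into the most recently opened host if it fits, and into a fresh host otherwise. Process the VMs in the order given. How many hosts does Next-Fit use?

31 vCPU → host 1 (remaining 1 vCPU)
6 vCPU → host 2 (remaining 26 vCPU)
24 vCPU → host 2 (remaining 2 vCPU)
4 vCPU → host 3 (remaining 28 vCPU)
29 vCPU → host 4 (remaining 3 vCPU)
3 vCPU → host 4 (remaining 0 vCPU)
12 vCPU → host 5 (remaining 20 vCPU)
25 vCPU → host 6 (remaining 7 vCPU)
23 vCPU → host 7 (remaining 9 vCPU)
17 vCPU → host 8 (remaining 15 vCPU)
17 vCPU → host 9 (remaining 15 vCPU)
29 vCPU → host 10 (remaining 3 vCPU)
8 vCPU → host 11 (remaining 24 vCPU)
5 vCPU → host 11 (remaining 19 vCPU)
10 vCPU → host 11 (remaining 9 vCPU)
24 vCPU → host 12 (remaining 8 vCPU)
22 vCPU → host 13 (remaining 10 vCPU)
23 vCPU → host 14 (remaining 9 vCPU)
Final hosts: [31] [6,24] [4] [29,3] [12] [25] [23] [17] [17] [29] [8,5,10] [24] [22] [23].

14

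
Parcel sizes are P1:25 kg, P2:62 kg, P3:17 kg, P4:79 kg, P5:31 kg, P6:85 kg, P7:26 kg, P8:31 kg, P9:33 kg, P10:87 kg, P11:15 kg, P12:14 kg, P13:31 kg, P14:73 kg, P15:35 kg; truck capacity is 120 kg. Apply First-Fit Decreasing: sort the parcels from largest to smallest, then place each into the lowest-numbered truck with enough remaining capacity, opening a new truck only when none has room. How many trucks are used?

6 trucks

Sorted descending: 87, 85, 79, 73, 62, 35, 33, 31, 31, 31, 26, 25, 17, 15, 14.
87 kg → truck 1 (remaining 33 kg)
85 kg → truck 2 (remaining 35 kg)
79 kg → truck 3 (remaining 41 kg)
73 kg → truck 4 (remaining 47 kg)
62 kg → truck 5 (remaining 58 kg)
35 kg → truck 2 (remaining 0 kg)
33 kg → truck 1 (remaining 0 kg)
31 kg → truck 3 (remaining 10 kg)
31 kg → truck 4 (remaining 16 kg)
31 kg → truck 5 (remaining 27 kg)
26 kg → truck 5 (remaining 1 kg)
25 kg → truck 6 (remaining 95 kg)
17 kg → truck 6 (remaining 78 kg)
15 kg → truck 4 (remaining 1 kg)
14 kg → truck 6 (remaining 64 kg)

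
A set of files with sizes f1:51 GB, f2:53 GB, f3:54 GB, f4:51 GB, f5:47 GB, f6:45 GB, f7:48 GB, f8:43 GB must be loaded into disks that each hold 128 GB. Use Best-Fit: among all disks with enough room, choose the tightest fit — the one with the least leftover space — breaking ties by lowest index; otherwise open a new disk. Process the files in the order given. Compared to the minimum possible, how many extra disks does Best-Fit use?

Best-Fit: [51,53] [54,51] [47,45] [48,43] → 4 disks.
Total size 392 GB; any packing needs at least ⌈392/128⌉ = 4 disks.
So 4 is already optimal.

0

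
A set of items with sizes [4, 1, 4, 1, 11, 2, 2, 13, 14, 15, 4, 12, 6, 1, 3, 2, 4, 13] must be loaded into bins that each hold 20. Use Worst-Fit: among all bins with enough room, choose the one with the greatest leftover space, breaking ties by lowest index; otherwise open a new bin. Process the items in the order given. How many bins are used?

bin 1: place 4, 16 left
bin 1: place 1, 15 left
bin 1: place 4, 11 left
bin 1: place 1, 10 left
bin 2: place 11, 9 left
bin 1: place 2, 8 left
bin 2: place 2, 7 left
bin 3: place 13, 7 left
bin 4: place 14, 6 left
bin 5: place 15, 5 left
bin 1: place 4, 4 left
bin 6: place 12, 8 left
bin 6: place 6, 2 left
bin 2: place 1, 6 left
bin 3: place 3, 4 left
bin 2: place 2, 4 left
bin 4: place 4, 2 left
bin 7: place 13, 7 left
Final bins: [4,1,4,1,2,4] [11,2,1,2] [13,3] [14,4] [15] [12,6] [13].

7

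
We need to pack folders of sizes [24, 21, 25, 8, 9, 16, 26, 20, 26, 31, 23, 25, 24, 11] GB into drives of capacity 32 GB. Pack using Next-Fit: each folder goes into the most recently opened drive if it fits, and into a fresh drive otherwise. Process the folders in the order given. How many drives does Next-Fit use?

13 drives

Put 24 GB in drive 1; 8 GB remain.
Put 21 GB in drive 2; 11 GB remain.
Put 25 GB in drive 3; 7 GB remain.
Put 8 GB in drive 4; 24 GB remain.
Put 9 GB in drive 4; 15 GB remain.
Put 16 GB in drive 5; 16 GB remain.
Put 26 GB in drive 6; 6 GB remain.
Put 20 GB in drive 7; 12 GB remain.
Put 26 GB in drive 8; 6 GB remain.
Put 31 GB in drive 9; 1 GB remain.
Put 23 GB in drive 10; 9 GB remain.
Put 25 GB in drive 11; 7 GB remain.
Put 24 GB in drive 12; 8 GB remain.
Put 11 GB in drive 13; 21 GB remain.
Final drives: [24] [21] [25] [8,9] [16] [26] [20] [26] [31] [23] [25] [24] [11].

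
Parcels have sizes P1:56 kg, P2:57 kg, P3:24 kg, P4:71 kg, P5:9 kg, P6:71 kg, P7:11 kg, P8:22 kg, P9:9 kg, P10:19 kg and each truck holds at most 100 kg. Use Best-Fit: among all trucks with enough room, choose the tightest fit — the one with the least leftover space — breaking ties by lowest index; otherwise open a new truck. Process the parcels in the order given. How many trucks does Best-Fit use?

P1 (56 kg) → truck 1 (remaining 44 kg)
P2 (57 kg) → truck 2 (remaining 43 kg)
P3 (24 kg) → truck 2 (remaining 19 kg)
P4 (71 kg) → truck 3 (remaining 29 kg)
P5 (9 kg) → truck 2 (remaining 10 kg)
P6 (71 kg) → truck 4 (remaining 29 kg)
P7 (11 kg) → truck 3 (remaining 18 kg)
P8 (22 kg) → truck 4 (remaining 7 kg)
P9 (9 kg) → truck 2 (remaining 1 kg)
P10 (19 kg) → truck 1 (remaining 25 kg)

4 trucks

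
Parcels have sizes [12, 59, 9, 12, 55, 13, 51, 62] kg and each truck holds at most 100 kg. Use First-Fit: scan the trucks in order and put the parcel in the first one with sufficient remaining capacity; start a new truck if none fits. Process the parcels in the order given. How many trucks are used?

4 trucks

truck 1: place 12 kg, 88 kg left
truck 1: place 59 kg, 29 kg left
truck 1: place 9 kg, 20 kg left
truck 1: place 12 kg, 8 kg left
truck 2: place 55 kg, 45 kg left
truck 2: place 13 kg, 32 kg left
truck 3: place 51 kg, 49 kg left
truck 4: place 62 kg, 38 kg left
Final trucks: [12,59,9,12] [55,13] [51] [62].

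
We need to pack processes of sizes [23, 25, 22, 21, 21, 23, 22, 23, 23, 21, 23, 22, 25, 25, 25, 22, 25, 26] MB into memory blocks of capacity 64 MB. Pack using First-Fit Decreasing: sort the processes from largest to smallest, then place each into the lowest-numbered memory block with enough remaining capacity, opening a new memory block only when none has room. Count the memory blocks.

9

Sorted descending: 26, 25, 25, 25, 25, 25, 23, 23, 23, 23, 23, 22, 22, 22, 22, 21, 21, 21.
Put 26 MB in memory block 1; 38 MB remain.
Put 25 MB in memory block 1; 13 MB remain.
Put 25 MB in memory block 2; 39 MB remain.
Put 25 MB in memory block 2; 14 MB remain.
Put 25 MB in memory block 3; 39 MB remain.
Put 25 MB in memory block 3; 14 MB remain.
Put 23 MB in memory block 4; 41 MB remain.
Put 23 MB in memory block 4; 18 MB remain.
Put 23 MB in memory block 5; 41 MB remain.
Put 23 MB in memory block 5; 18 MB remain.
Put 23 MB in memory block 6; 41 MB remain.
Put 22 MB in memory block 6; 19 MB remain.
Put 22 MB in memory block 7; 42 MB remain.
Put 22 MB in memory block 7; 20 MB remain.
Put 22 MB in memory block 8; 42 MB remain.
Put 21 MB in memory block 8; 21 MB remain.
Put 21 MB in memory block 8; 0 MB remain.
Put 21 MB in memory block 9; 43 MB remain.
Final memory blocks: [26,25] [25,25] [25,25] [23,23] [23,23] [23,22] [22,22] [22,21,21] [21].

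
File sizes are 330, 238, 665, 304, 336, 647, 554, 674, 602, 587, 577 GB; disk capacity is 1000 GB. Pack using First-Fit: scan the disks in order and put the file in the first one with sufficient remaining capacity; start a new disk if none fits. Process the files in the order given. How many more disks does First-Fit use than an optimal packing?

1

First-Fit: [330,238,304] [665] [336,647] [554] [674] [602] [587] [577] → 8 disks.
7 files exceed 500 GB (half the capacity), and no two of those can share a disk, so at least 7 disks are needed.
An optimal packing achieves that bound: [674,304] [665,330] [647,336] [602,238] [587] [577] [554] → 7 disks.
Excess: 8 − 7 = 1.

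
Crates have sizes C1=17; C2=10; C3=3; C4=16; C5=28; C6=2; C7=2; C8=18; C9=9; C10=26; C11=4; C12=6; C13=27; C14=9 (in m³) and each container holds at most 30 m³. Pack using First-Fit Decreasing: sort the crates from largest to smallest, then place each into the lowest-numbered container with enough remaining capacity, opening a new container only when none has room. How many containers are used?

Sorted descending: 28, 27, 26, 18, 17, 16, 10, 9, 9, 6, 4, 3, 2, 2.
Put 28 m³ in container 1; 2 m³ remain.
Put 27 m³ in container 2; 3 m³ remain.
Put 26 m³ in container 3; 4 m³ remain.
Put 18 m³ in container 4; 12 m³ remain.
Put 17 m³ in container 5; 13 m³ remain.
Put 16 m³ in container 6; 14 m³ remain.
Put 10 m³ in container 4; 2 m³ remain.
Put 9 m³ in container 5; 4 m³ remain.
Put 9 m³ in container 6; 5 m³ remain.
Put 6 m³ in container 7; 24 m³ remain.
Put 4 m³ in container 3; 0 m³ remain.
Put 3 m³ in container 2; 0 m³ remain.
Put 2 m³ in container 1; 0 m³ remain.
Put 2 m³ in container 4; 0 m³ remain.
Final containers: [28,2] [27,3] [26,4] [18,10,2] [17,9] [16,9] [6].

7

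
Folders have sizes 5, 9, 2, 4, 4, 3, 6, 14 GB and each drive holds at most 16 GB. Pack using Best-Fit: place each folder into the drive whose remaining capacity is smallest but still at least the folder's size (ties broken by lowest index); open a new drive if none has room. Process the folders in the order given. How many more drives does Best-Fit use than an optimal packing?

Best-Fit: [5,9,2] [4,4,3] [6] [14] → 4 drives.
Total size 47 GB; any packing needs at least ⌈47/16⌉ = 3 drives.
An optimal packing achieves that bound: [14,2] [9,6] [5,4,4,3] → 3 drives.
Excess: 4 − 3 = 1.

1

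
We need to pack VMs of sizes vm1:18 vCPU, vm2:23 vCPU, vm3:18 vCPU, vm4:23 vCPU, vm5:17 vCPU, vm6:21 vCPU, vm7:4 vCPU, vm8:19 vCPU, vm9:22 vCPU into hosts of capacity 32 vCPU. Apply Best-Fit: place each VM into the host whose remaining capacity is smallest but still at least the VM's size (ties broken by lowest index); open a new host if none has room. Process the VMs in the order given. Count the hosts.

8 hosts

host 1: place vm1 (18 vCPU), 14 vCPU left
host 2: place vm2 (23 vCPU), 9 vCPU left
host 3: place vm3 (18 vCPU), 14 vCPU left
host 4: place vm4 (23 vCPU), 9 vCPU left
host 5: place vm5 (17 vCPU), 15 vCPU left
host 6: place vm6 (21 vCPU), 11 vCPU left
host 2: place vm7 (4 vCPU), 5 vCPU left
host 7: place vm8 (19 vCPU), 13 vCPU left
host 8: place vm9 (22 vCPU), 10 vCPU left
Final hosts: [18] [23,4] [18] [23] [17] [21] [19] [22].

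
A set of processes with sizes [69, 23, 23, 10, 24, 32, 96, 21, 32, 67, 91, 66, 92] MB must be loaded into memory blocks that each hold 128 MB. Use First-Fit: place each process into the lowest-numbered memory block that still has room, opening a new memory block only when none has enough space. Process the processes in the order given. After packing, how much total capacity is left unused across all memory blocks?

250

Put 69 MB in memory block 1; 59 MB remain.
Put 23 MB in memory block 1; 36 MB remain.
Put 23 MB in memory block 1; 13 MB remain.
Put 10 MB in memory block 1; 3 MB remain.
Put 24 MB in memory block 2; 104 MB remain.
Put 32 MB in memory block 2; 72 MB remain.
Put 96 MB in memory block 3; 32 MB remain.
Put 21 MB in memory block 2; 51 MB remain.
Put 32 MB in memory block 2; 19 MB remain.
Put 67 MB in memory block 4; 61 MB remain.
Put 91 MB in memory block 5; 37 MB remain.
Put 66 MB in memory block 6; 62 MB remain.
Put 92 MB in memory block 7; 36 MB remain.
7 memory blocks × 128 MB = 896 MB; used 646 MB; unused 250 MB.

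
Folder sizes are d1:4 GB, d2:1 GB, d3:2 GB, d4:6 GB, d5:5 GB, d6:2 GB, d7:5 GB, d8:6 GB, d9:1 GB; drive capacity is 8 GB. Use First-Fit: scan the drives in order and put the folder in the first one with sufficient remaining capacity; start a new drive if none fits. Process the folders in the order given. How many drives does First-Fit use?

5 drives

d1 (4 GB) → drive 1 (remaining 4 GB)
d2 (1 GB) → drive 1 (remaining 3 GB)
d3 (2 GB) → drive 1 (remaining 1 GB)
d4 (6 GB) → drive 2 (remaining 2 GB)
d5 (5 GB) → drive 3 (remaining 3 GB)
d6 (2 GB) → drive 2 (remaining 0 GB)
d7 (5 GB) → drive 4 (remaining 3 GB)
d8 (6 GB) → drive 5 (remaining 2 GB)
d9 (1 GB) → drive 1 (remaining 0 GB)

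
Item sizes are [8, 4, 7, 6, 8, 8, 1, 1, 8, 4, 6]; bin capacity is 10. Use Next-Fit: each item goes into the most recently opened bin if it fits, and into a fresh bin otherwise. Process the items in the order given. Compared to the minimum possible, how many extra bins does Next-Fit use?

Next-Fit: [8] [4] [7] [6] [8] [8,1,1] [8] [4,6] → 8 bins.
Total size 61; any packing needs at least ⌈61/10⌉ = 7 bins.
An optimal packing achieves that bound: [8,1,1] [8] [8] [8] [7] [6,4] [6,4] → 7 bins.
Excess: 8 − 7 = 1.

1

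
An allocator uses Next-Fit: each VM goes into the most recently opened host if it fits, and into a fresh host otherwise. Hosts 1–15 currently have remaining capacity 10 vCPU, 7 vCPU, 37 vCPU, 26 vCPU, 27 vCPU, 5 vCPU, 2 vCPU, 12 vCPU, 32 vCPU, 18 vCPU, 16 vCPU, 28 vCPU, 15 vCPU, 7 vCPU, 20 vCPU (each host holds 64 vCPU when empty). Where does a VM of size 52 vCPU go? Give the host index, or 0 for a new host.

0

Next-Fit only looks at host 15, which has 20 vCPU free.
52 vCPU does not fit, so a new host is opened.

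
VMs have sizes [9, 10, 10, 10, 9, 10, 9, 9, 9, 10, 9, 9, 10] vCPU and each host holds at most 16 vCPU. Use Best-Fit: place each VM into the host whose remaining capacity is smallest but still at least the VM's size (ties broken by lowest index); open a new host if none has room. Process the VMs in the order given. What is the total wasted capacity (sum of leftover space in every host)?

host 1: place 9 vCPU, 7 vCPU left
host 2: place 10 vCPU, 6 vCPU left
host 3: place 10 vCPU, 6 vCPU left
host 4: place 10 vCPU, 6 vCPU left
host 5: place 9 vCPU, 7 vCPU left
host 6: place 10 vCPU, 6 vCPU left
host 7: place 9 vCPU, 7 vCPU left
host 8: place 9 vCPU, 7 vCPU left
host 9: place 9 vCPU, 7 vCPU left
host 10: place 10 vCPU, 6 vCPU left
host 11: place 9 vCPU, 7 vCPU left
host 12: place 9 vCPU, 7 vCPU left
host 13: place 10 vCPU, 6 vCPU left
13 hosts × 16 vCPU = 208 vCPU; used 123 vCPU; unused 85 vCPU.

85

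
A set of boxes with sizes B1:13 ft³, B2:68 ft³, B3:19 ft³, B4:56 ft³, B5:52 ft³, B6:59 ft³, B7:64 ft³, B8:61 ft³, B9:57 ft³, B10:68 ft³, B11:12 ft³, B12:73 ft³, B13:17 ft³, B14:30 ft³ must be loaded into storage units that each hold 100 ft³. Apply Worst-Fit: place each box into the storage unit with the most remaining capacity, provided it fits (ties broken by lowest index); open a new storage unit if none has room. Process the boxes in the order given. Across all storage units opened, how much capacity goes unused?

251

Put B1 (13 ft³) in storage unit 1; 87 ft³ remain.
Put B2 (68 ft³) in storage unit 1; 19 ft³ remain.
Put B3 (19 ft³) in storage unit 1; 0 ft³ remain.
Put B4 (56 ft³) in storage unit 2; 44 ft³ remain.
Put B5 (52 ft³) in storage unit 3; 48 ft³ remain.
Put B6 (59 ft³) in storage unit 4; 41 ft³ remain.
Put B7 (64 ft³) in storage unit 5; 36 ft³ remain.
Put B8 (61 ft³) in storage unit 6; 39 ft³ remain.
Put B9 (57 ft³) in storage unit 7; 43 ft³ remain.
Put B10 (68 ft³) in storage unit 8; 32 ft³ remain.
Put B11 (12 ft³) in storage unit 3; 36 ft³ remain.
Put B12 (73 ft³) in storage unit 9; 27 ft³ remain.
Put B13 (17 ft³) in storage unit 2; 27 ft³ remain.
Put B14 (30 ft³) in storage unit 7; 13 ft³ remain.
9 storage units × 100 ft³ = 900 ft³; used 649 ft³; unused 251 ft³.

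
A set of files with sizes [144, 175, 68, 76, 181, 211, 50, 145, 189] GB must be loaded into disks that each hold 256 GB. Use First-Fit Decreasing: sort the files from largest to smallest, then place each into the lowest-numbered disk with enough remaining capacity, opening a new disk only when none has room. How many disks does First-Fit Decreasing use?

6

Sorted descending: 211, 189, 181, 175, 145, 144, 76, 68, 50.
211 GB → disk 1 (remaining 45 GB)
189 GB → disk 2 (remaining 67 GB)
181 GB → disk 3 (remaining 75 GB)
175 GB → disk 4 (remaining 81 GB)
145 GB → disk 5 (remaining 111 GB)
144 GB → disk 6 (remaining 112 GB)
76 GB → disk 4 (remaining 5 GB)
68 GB → disk 3 (remaining 7 GB)
50 GB → disk 2 (remaining 17 GB)
Final disks: [211] [189,50] [181,68] [175,76] [145] [144].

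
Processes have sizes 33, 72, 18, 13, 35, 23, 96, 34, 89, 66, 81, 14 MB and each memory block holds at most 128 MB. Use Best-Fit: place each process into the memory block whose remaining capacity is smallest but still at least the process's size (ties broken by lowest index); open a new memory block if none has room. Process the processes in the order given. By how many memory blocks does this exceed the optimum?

1

Best-Fit: [33,72,18] [13,35,23,34,14] [96] [89] [66] [81] → 6 memory blocks.
Total size 574 MB; any packing needs at least ⌈574/128⌉ = 5 memory blocks.
An optimal packing achieves that bound: [96,23] [89,35] [81,34,13] [72,33,18] [66,14] → 5 memory blocks.
Excess: 6 − 5 = 1.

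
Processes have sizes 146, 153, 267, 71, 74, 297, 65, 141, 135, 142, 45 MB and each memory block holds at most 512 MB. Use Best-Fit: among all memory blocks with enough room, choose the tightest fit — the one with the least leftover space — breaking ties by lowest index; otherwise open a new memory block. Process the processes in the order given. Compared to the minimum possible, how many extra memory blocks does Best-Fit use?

1

Best-Fit: [146,153,71,74,65] [267,135] [297,141,45] [142] → 4 memory blocks.
Total size 1536 MB; any packing needs at least ⌈1536/512⌉ = 3 memory blocks.
An optimal packing achieves that bound: [297,141,74] [267,135,65,45] [153,146,142,71] → 3 memory blocks.
Excess: 4 − 3 = 1.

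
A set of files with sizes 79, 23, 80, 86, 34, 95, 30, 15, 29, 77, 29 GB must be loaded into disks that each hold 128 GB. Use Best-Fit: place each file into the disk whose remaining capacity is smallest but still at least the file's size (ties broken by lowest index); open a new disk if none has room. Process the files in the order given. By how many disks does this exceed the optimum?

Best-Fit: [79,23,15] [80,29] [86,34] [95,30] [77,29] → 5 disks.
Total size 577 GB; any packing needs at least ⌈577/128⌉ = 5 disks.
So 5 is already optimal.

0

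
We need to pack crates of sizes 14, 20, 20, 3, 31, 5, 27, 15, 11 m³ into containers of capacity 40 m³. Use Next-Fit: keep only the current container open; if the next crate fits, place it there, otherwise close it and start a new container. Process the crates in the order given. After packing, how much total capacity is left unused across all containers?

54

14 m³ → container 1 (remaining 26 m³)
20 m³ → container 1 (remaining 6 m³)
20 m³ → container 2 (remaining 20 m³)
3 m³ → container 2 (remaining 17 m³)
31 m³ → container 3 (remaining 9 m³)
5 m³ → container 3 (remaining 4 m³)
27 m³ → container 4 (remaining 13 m³)
15 m³ → container 5 (remaining 25 m³)
11 m³ → container 5 (remaining 14 m³)
5 containers × 40 m³ = 200 m³; used 146 m³; unused 54 m³.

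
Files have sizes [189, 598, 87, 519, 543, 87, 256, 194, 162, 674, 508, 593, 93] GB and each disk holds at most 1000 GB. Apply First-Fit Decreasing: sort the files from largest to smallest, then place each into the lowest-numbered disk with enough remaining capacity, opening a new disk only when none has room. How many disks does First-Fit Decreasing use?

6

Sorted descending: 674, 598, 593, 543, 519, 508, 256, 194, 189, 162, 93, 87, 87.
674 GB → disk 1 (remaining 326 GB)
598 GB → disk 2 (remaining 402 GB)
593 GB → disk 3 (remaining 407 GB)
543 GB → disk 4 (remaining 457 GB)
519 GB → disk 5 (remaining 481 GB)
508 GB → disk 6 (remaining 492 GB)
256 GB → disk 1 (remaining 70 GB)
194 GB → disk 2 (remaining 208 GB)
189 GB → disk 2 (remaining 19 GB)
162 GB → disk 3 (remaining 245 GB)
93 GB → disk 3 (remaining 152 GB)
87 GB → disk 3 (remaining 65 GB)
87 GB → disk 4 (remaining 370 GB)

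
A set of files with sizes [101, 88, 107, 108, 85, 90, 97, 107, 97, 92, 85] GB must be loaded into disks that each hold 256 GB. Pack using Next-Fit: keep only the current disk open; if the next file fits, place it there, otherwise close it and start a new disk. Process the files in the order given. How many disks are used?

6 disks

101 GB → disk 1 (remaining 155 GB)
88 GB → disk 1 (remaining 67 GB)
107 GB → disk 2 (remaining 149 GB)
108 GB → disk 2 (remaining 41 GB)
85 GB → disk 3 (remaining 171 GB)
90 GB → disk 3 (remaining 81 GB)
97 GB → disk 4 (remaining 159 GB)
107 GB → disk 4 (remaining 52 GB)
97 GB → disk 5 (remaining 159 GB)
92 GB → disk 5 (remaining 67 GB)
85 GB → disk 6 (remaining 171 GB)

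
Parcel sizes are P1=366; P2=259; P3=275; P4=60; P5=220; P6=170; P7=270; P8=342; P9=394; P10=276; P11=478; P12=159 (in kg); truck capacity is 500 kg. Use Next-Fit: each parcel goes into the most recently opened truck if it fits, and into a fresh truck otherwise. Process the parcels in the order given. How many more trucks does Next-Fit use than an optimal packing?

Next-Fit: [366] [259] [275,60] [220,170] [270] [342] [394] [276] [478] [159] → 10 trucks.
8 parcels exceed 250 kg (half the capacity), and no two of those can share a truck, so at least 8 trucks are needed.
An optimal packing achieves that bound: [478] [394,60] [366] [342] [276,220] [275,170] [270,159] [259] → 8 trucks.
Excess: 10 − 8 = 2.

2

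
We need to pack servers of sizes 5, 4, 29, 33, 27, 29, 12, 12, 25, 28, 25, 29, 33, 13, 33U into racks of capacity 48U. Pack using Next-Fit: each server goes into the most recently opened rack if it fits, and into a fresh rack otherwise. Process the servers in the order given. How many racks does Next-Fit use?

10

Put 5U in rack 1; 43U remain.
Put 4U in rack 1; 39U remain.
Put 29U in rack 1; 10U remain.
Put 33U in rack 2; 15U remain.
Put 27U in rack 3; 21U remain.
Put 29U in rack 4; 19U remain.
Put 12U in rack 4; 7U remain.
Put 12U in rack 5; 36U remain.
Put 25U in rack 5; 11U remain.
Put 28U in rack 6; 20U remain.
Put 25U in rack 7; 23U remain.
Put 29U in rack 8; 19U remain.
Put 33U in rack 9; 15U remain.
Put 13U in rack 9; 2U remain.
Put 33U in rack 10; 15U remain.
Final racks: [5,4,29] [33] [27] [29,12] [12,25] [28] [25] [29] [33,13] [33].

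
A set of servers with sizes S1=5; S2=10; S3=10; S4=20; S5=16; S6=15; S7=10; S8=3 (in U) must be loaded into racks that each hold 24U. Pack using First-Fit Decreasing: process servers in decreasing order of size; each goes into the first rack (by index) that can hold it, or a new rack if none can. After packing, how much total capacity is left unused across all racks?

31

Sorted descending: 20, 16, 15, 10, 10, 10, 5, 3.
20U → rack 1 (remaining 4U)
16U → rack 2 (remaining 8U)
15U → rack 3 (remaining 9U)
10U → rack 4 (remaining 14U)
10U → rack 4 (remaining 4U)
10U → rack 5 (remaining 14U)
5U → rack 2 (remaining 3U)
3U → rack 1 (remaining 1U)
5 racks × 24U = 120U; used 89U; unused 31U.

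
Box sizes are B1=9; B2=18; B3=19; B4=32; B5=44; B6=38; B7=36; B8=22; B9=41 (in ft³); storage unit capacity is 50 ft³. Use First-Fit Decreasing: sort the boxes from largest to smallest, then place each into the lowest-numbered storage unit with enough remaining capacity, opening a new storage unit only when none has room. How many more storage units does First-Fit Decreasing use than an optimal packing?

0

First-Fit Decreasing: [44] [41,9] [38] [36] [32,18] [22,19] → 6 storage units.
Total size 259 ft³; any packing needs at least ⌈259/50⌉ = 6 storage units.
So 6 is already optimal.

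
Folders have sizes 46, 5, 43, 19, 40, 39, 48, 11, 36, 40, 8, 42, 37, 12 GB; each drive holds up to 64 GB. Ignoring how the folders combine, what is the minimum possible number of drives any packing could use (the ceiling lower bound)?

7

Total size = 46 + 5 + 43 + 19 + 40 + 39 + 48 + 11 + 36 + 40 + 8 + 42 + 37 + 12 = 426 GB.
⌈426 / 64⌉ = 7.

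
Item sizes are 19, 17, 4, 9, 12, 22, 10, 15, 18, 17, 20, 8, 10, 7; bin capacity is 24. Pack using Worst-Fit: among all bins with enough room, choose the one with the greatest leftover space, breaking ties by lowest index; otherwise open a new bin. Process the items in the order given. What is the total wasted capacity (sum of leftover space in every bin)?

52

19 → bin 1 (remaining 5)
17 → bin 2 (remaining 7)
4 → bin 2 (remaining 3)
9 → bin 3 (remaining 15)
12 → bin 3 (remaining 3)
22 → bin 4 (remaining 2)
10 → bin 5 (remaining 14)
15 → bin 6 (remaining 9)
18 → bin 7 (remaining 6)
17 → bin 8 (remaining 7)
20 → bin 9 (remaining 4)
8 → bin 5 (remaining 6)
10 → bin 10 (remaining 14)
7 → bin 10 (remaining 7)
10 bins × 24 = 240; used 188; unused 52.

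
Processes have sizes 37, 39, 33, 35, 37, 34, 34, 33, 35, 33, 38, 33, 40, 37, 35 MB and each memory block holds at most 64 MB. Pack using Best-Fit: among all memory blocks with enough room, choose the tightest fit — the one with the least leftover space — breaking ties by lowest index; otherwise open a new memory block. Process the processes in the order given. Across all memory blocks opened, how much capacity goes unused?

427

37 MB → memory block 1 (remaining 27 MB)
39 MB → memory block 2 (remaining 25 MB)
33 MB → memory block 3 (remaining 31 MB)
35 MB → memory block 4 (remaining 29 MB)
37 MB → memory block 5 (remaining 27 MB)
34 MB → memory block 6 (remaining 30 MB)
34 MB → memory block 7 (remaining 30 MB)
33 MB → memory block 8 (remaining 31 MB)
35 MB → memory block 9 (remaining 29 MB)
33 MB → memory block 10 (remaining 31 MB)
38 MB → memory block 11 (remaining 26 MB)
33 MB → memory block 12 (remaining 31 MB)
40 MB → memory block 13 (remaining 24 MB)
37 MB → memory block 14 (remaining 27 MB)
35 MB → memory block 15 (remaining 29 MB)
15 memory blocks × 64 MB = 960 MB; used 533 MB; unused 427 MB.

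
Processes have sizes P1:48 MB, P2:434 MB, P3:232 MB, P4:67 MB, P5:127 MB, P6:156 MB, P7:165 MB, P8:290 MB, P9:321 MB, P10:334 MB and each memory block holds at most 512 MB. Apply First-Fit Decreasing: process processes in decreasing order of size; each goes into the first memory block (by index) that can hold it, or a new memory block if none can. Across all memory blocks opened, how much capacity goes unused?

Sorted descending: 434, 334, 321, 290, 232, 165, 156, 127, 67, 48.
Put 434 MB in memory block 1; 78 MB remain.
Put 334 MB in memory block 2; 178 MB remain.
Put 321 MB in memory block 3; 191 MB remain.
Put 290 MB in memory block 4; 222 MB remain.
Put 232 MB in memory block 5; 280 MB remain.
Put 165 MB in memory block 2; 13 MB remain.
Put 156 MB in memory block 3; 35 MB remain.
Put 127 MB in memory block 4; 95 MB remain.
Put 67 MB in memory block 1; 11 MB remain.
Put 48 MB in memory block 4; 47 MB remain.
5 memory blocks × 512 MB = 2560 MB; used 2174 MB; unused 386 MB.

386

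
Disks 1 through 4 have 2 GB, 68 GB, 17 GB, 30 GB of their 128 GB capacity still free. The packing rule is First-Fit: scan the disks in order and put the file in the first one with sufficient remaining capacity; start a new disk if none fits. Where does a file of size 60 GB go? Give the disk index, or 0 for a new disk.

2

Disks with room: disk 2 (68 GB).
The first with room is disk 2.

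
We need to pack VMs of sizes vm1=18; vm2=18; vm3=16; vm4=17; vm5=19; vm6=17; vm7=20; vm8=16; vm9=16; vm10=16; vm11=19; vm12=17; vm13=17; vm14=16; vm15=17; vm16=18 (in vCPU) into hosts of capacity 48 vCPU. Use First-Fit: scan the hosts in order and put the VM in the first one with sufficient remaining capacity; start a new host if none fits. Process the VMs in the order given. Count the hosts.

vm1 (18 vCPU) → host 1 (remaining 30 vCPU)
vm2 (18 vCPU) → host 1 (remaining 12 vCPU)
vm3 (16 vCPU) → host 2 (remaining 32 vCPU)
vm4 (17 vCPU) → host 2 (remaining 15 vCPU)
vm5 (19 vCPU) → host 3 (remaining 29 vCPU)
vm6 (17 vCPU) → host 3 (remaining 12 vCPU)
vm7 (20 vCPU) → host 4 (remaining 28 vCPU)
vm8 (16 vCPU) → host 4 (remaining 12 vCPU)
vm9 (16 vCPU) → host 5 (remaining 32 vCPU)
vm10 (16 vCPU) → host 5 (remaining 16 vCPU)
vm11 (19 vCPU) → host 6 (remaining 29 vCPU)
vm12 (17 vCPU) → host 6 (remaining 12 vCPU)
vm13 (17 vCPU) → host 7 (remaining 31 vCPU)
vm14 (16 vCPU) → host 5 (remaining 0 vCPU)
vm15 (17 vCPU) → host 7 (remaining 14 vCPU)
vm16 (18 vCPU) → host 8 (remaining 30 vCPU)
Final hosts: [18,18] [16,17] [19,17] [20,16] [16,16,16] [19,17] [17,17] [18].

8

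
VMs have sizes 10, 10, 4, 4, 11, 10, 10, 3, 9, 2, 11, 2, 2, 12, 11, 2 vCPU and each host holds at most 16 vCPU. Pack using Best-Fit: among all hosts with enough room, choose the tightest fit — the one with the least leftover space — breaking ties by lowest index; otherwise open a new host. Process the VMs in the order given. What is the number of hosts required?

10 vCPU → host 1 (remaining 6 vCPU)
10 vCPU → host 2 (remaining 6 vCPU)
4 vCPU → host 1 (remaining 2 vCPU)
4 vCPU → host 2 (remaining 2 vCPU)
11 vCPU → host 3 (remaining 5 vCPU)
10 vCPU → host 4 (remaining 6 vCPU)
10 vCPU → host 5 (remaining 6 vCPU)
3 vCPU → host 3 (remaining 2 vCPU)
9 vCPU → host 6 (remaining 7 vCPU)
2 vCPU → host 1 (remaining 0 vCPU)
11 vCPU → host 7 (remaining 5 vCPU)
2 vCPU → host 2 (remaining 0 vCPU)
2 vCPU → host 3 (remaining 0 vCPU)
12 vCPU → host 8 (remaining 4 vCPU)
11 vCPU → host 9 (remaining 5 vCPU)
2 vCPU → host 8 (remaining 2 vCPU)

9 hosts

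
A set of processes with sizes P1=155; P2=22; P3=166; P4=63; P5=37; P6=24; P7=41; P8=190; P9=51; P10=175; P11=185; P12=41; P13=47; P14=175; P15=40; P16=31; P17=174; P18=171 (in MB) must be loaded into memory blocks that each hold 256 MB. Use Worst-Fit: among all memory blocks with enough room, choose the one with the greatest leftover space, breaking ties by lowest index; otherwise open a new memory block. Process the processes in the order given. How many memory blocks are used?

memory block 1: place P1 (155 MB), 101 MB left
memory block 1: place P2 (22 MB), 79 MB left
memory block 2: place P3 (166 MB), 90 MB left
memory block 2: place P4 (63 MB), 27 MB left
memory block 1: place P5 (37 MB), 42 MB left
memory block 1: place P6 (24 MB), 18 MB left
memory block 3: place P7 (41 MB), 215 MB left
memory block 3: place P8 (190 MB), 25 MB left
memory block 4: place P9 (51 MB), 205 MB left
memory block 4: place P10 (175 MB), 30 MB left
memory block 5: place P11 (185 MB), 71 MB left
memory block 5: place P12 (41 MB), 30 MB left
memory block 6: place P13 (47 MB), 209 MB left
memory block 6: place P14 (175 MB), 34 MB left
memory block 7: place P15 (40 MB), 216 MB left
memory block 7: place P16 (31 MB), 185 MB left
memory block 7: place P17 (174 MB), 11 MB left
memory block 8: place P18 (171 MB), 85 MB left

8 memory blocks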